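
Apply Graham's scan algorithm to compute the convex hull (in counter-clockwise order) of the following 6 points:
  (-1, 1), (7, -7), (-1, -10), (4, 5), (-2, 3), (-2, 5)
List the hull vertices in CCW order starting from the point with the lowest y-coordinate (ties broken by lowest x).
Hull (CCW) = [(-1, -10), (7, -7), (4, 5), (-2, 5), (-2, 3)]

Graham scan procedure:
  1. Find the pivot p₀ = point with lowest y (tie → lowest x): (-1, -10).
  2. Sort the remaining points by polar angle around p₀.
  3. Walk through sorted points, maintaining a stack; pop the top while the last three entries make a non-left turn (cross product ≤ 0).
  4. Final stack is the convex hull in CCW order: (-1, -10), (7, -7), (4, 5), (-2, 5), (-2, 3).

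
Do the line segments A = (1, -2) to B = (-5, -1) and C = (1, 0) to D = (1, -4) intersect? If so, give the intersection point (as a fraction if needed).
Yes; intersection at (1, -2) (t = 0 on AB, s = 1/2 on CD)

Parametrize AB as A + t(B − A) = (1 + -6 t, -2 + 1 t) and CD as C + s(D − C) = (1 + 0 s, 0 + -4 s). Solve the linear system for (t, s). Determinant = -24 ≠ 0, so a unique intersection of the containing lines exists. Solution: t = 0, s = 1/2 — both in [0, 1], so the segments cross. Intersection point: (1, -2).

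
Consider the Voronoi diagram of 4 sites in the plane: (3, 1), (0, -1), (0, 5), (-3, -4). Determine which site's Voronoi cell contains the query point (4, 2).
Nearest site = (3, 1)

The Voronoi cell of site s contains exactly those query points closer to s than to any other site. Compute squared distances from q = (4, 2) to each site:
  (3 − 4)² + (1 − 2)² = 2
  (0 − 4)² + (-1 − 2)² = 25
  (0 − 4)² + (5 − 2)² = 25
  (-3 − 4)² + (-4 − 2)² = 85
Minimum is attained by (3, 1), so q lies in its Voronoi cell.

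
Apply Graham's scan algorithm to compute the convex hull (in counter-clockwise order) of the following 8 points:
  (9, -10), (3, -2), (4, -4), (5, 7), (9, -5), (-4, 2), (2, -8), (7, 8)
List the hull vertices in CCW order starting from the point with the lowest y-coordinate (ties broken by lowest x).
Hull (CCW) = [(9, -10), (9, -5), (7, 8), (5, 7), (-4, 2), (2, -8)]

Graham scan procedure:
  1. Find the pivot p₀ = point with lowest y (tie → lowest x): (9, -10).
  2. Sort the remaining points by polar angle around p₀.
  3. Walk through sorted points, maintaining a stack; pop the top while the last three entries make a non-left turn (cross product ≤ 0).
  4. Final stack is the convex hull in CCW order: (9, -10), (9, -5), (7, 8), (5, 7), (-4, 2), (2, -8).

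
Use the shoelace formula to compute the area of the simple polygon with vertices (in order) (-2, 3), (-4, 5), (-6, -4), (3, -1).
Area = 73/2

Shoelace formula: Area = (1/2) |Σ_i (x_i · y_{i+1} − x_{i+1} · y_i)| (indices mod n). Compute each cross term:
  (-2)(5) − (-4)(3) = 2
  (-4)(-4) − (-6)(5) = 46
  (-6)(-1) − (3)(-4) = 18
  (3)(3) − (-2)(-1) = 7
Sum = 73, so (signed) Area = 73/2 = 73/2, |Area| = 73/2.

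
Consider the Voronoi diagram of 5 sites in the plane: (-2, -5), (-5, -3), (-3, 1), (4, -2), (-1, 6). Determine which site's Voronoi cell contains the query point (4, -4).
Nearest site = (4, -2)

The Voronoi cell of site s contains exactly those query points closer to s than to any other site. Compute squared distances from q = (4, -4) to each site:
  (4 − 4)² + (-2 − -4)² = 4
  (-2 − 4)² + (-5 − -4)² = 37
  (-3 − 4)² + (1 − -4)² = 74
  (-5 − 4)² + (-3 − -4)² = 82
  (-1 − 4)² + (6 − -4)² = 125
Minimum is attained by (4, -2), so q lies in its Voronoi cell.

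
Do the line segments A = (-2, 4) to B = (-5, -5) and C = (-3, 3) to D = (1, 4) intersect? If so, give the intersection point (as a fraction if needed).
Yes; intersection at (-25/11, 35/11) (t = 1/11 on AB, s = 2/11 on CD)

Parametrize AB as A + t(B − A) = (-2 + -3 t, 4 + -9 t) and CD as C + s(D − C) = (-3 + 4 s, 3 + 1 s). Solve the linear system for (t, s). Determinant = -33 ≠ 0, so a unique intersection of the containing lines exists. Solution: t = 1/11, s = 2/11 — both in [0, 1], so the segments cross. Intersection point: (-25/11, 35/11).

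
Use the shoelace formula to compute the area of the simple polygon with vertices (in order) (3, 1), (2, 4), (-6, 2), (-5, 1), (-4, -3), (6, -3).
Area = 53

Shoelace formula: Area = (1/2) |Σ_i (x_i · y_{i+1} − x_{i+1} · y_i)| (indices mod n). Compute each cross term:
  (3)(4) − (2)(1) = 10
  (2)(2) − (-6)(4) = 28
  (-6)(1) − (-5)(2) = 4
  (-5)(-3) − (-4)(1) = 19
  (-4)(-3) − (6)(-3) = 30
  (6)(1) − (3)(-3) = 15
Sum = 106, so (signed) Area = 106/2 = 53, |Area| = 53.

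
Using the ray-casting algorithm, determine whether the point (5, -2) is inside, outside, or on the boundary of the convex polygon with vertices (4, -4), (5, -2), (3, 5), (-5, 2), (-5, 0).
The point (5, -2) lies on the polygon boundary

Boundary check: the query satisfies the collinearity and bounding-box conditions for some polygon edge, so it lies exactly on the boundary.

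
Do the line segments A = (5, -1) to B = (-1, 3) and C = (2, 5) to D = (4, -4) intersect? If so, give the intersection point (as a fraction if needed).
Yes; intersection at (70/23, 7/23) (t = 15/46 on AB, s = 12/23 on CD)

Parametrize AB as A + t(B − A) = (5 + -6 t, -1 + 4 t) and CD as C + s(D − C) = (2 + 2 s, 5 + -9 s). Solve the linear system for (t, s). Determinant = -46 ≠ 0, so a unique intersection of the containing lines exists. Solution: t = 15/46, s = 12/23 — both in [0, 1], so the segments cross. Intersection point: (70/23, 7/23).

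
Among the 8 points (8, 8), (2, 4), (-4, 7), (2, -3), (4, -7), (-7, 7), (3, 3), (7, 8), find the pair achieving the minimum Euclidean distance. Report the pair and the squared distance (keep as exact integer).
Pair = ((8, 8), (7, 8)); squared distance = 1

Compute all C(8, 2) = 28 pairwise squared distances (x_i − x_j)² + (y_i − y_j)². The minimum is 1, attained by the pair ((8, 8), (7, 8)).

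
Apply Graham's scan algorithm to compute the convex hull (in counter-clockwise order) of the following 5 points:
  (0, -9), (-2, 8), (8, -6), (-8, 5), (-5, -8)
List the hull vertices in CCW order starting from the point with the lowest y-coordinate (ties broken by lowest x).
Hull (CCW) = [(0, -9), (8, -6), (-2, 8), (-8, 5), (-5, -8)]

Graham scan procedure:
  1. Find the pivot p₀ = point with lowest y (tie → lowest x): (0, -9).
  2. Sort the remaining points by polar angle around p₀.
  3. Walk through sorted points, maintaining a stack; pop the top while the last three entries make a non-left turn (cross product ≤ 0).
  4. Final stack is the convex hull in CCW order: (0, -9), (8, -6), (-2, 8), (-8, 5), (-5, -8).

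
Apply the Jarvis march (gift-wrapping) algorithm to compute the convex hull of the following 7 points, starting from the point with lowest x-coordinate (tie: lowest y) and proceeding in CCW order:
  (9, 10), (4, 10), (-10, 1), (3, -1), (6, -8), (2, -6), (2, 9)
Hull (CCW) = [(-10, 1), (2, -6), (6, -8), (9, 10), (4, 10), (2, 9)]

Jarvis march: at each step, from the current hull vertex p, select the next vertex q as the point such that every other point lies strictly to the left of (or on) the directed line p → q. (Equivalently: for every other point r, the cross product (q − p) × (r − p) ≥ 0.)
Starting point (lowest x, tie lowest y): (-10, 1). Wrap until returning to start. Resulting hull: (-10, 1), (2, -6), (6, -8), (9, 10), (4, 10), (2, 9).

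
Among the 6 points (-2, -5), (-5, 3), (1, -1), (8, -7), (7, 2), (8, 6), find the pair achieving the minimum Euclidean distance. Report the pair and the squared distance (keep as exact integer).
Pair = ((7, 2), (8, 6)); squared distance = 17

Compute all C(6, 2) = 15 pairwise squared distances (x_i − x_j)² + (y_i − y_j)². The minimum is 17, attained by the pair ((7, 2), (8, 6)).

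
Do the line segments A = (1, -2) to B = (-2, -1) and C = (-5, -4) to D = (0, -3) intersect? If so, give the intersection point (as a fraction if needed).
No (intersection of containing lines falls outside at least one segment)

Parametrize and solve: t = -1/2, s = 3/2. At least one of these is outside [0, 1], so the segments do not intersect.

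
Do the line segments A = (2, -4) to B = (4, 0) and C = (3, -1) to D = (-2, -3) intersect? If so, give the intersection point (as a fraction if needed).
No (intersection of containing lines falls outside at least one segment)

Parametrize and solve: t = 13/16, s = -1/8. At least one of these is outside [0, 1], so the segments do not intersect.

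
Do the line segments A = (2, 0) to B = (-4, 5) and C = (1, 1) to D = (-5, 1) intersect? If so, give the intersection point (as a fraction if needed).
Yes; intersection at (4/5, 1) (t = 1/5 on AB, s = 1/30 on CD)

Parametrize AB as A + t(B − A) = (2 + -6 t, 0 + 5 t) and CD as C + s(D − C) = (1 + -6 s, 1 + 0 s). Solve the linear system for (t, s). Determinant = -30 ≠ 0, so a unique intersection of the containing lines exists. Solution: t = 1/5, s = 1/30 — both in [0, 1], so the segments cross. Intersection point: (4/5, 1).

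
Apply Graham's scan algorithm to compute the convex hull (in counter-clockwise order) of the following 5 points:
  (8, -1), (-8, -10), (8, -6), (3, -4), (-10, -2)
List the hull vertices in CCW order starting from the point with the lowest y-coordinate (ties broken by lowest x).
Hull (CCW) = [(-8, -10), (8, -6), (8, -1), (-10, -2)]

Graham scan procedure:
  1. Find the pivot p₀ = point with lowest y (tie → lowest x): (-8, -10).
  2. Sort the remaining points by polar angle around p₀.
  3. Walk through sorted points, maintaining a stack; pop the top while the last three entries make a non-left turn (cross product ≤ 0).
  4. Final stack is the convex hull in CCW order: (-8, -10), (8, -6), (8, -1), (-10, -2).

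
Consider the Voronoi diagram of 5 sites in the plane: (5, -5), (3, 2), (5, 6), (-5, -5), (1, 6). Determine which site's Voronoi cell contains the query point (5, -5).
Nearest site = (5, -5)

The Voronoi cell of site s contains exactly those query points closer to s than to any other site. Compute squared distances from q = (5, -5) to each site:
  (5 − 5)² + (-5 − -5)² = 0
  (3 − 5)² + (2 − -5)² = 53
  (-5 − 5)² + (-5 − -5)² = 100
  (5 − 5)² + (6 − -5)² = 121
  (1 − 5)² + (6 − -5)² = 137
Minimum is attained by (5, -5), so q lies in its Voronoi cell.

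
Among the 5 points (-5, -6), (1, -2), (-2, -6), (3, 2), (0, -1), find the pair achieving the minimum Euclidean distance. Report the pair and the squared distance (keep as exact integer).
Pair = ((1, -2), (0, -1)); squared distance = 2

Compute all C(5, 2) = 10 pairwise squared distances (x_i − x_j)² + (y_i − y_j)². The minimum is 2, attained by the pair ((1, -2), (0, -1)).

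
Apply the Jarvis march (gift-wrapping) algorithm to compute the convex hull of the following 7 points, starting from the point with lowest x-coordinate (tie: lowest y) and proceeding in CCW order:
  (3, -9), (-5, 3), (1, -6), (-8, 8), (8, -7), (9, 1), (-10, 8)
Hull (CCW) = [(-10, 8), (3, -9), (8, -7), (9, 1), (-8, 8)]

Jarvis march: at each step, from the current hull vertex p, select the next vertex q as the point such that every other point lies strictly to the left of (or on) the directed line p → q. (Equivalently: for every other point r, the cross product (q − p) × (r − p) ≥ 0.)
Starting point (lowest x, tie lowest y): (-10, 8). Wrap until returning to start. Resulting hull: (-10, 8), (3, -9), (8, -7), (9, 1), (-8, 8).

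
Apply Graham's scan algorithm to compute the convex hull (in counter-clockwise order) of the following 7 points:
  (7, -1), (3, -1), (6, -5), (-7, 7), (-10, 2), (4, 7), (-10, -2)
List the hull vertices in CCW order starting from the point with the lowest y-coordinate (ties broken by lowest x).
Hull (CCW) = [(6, -5), (7, -1), (4, 7), (-7, 7), (-10, 2), (-10, -2)]

Graham scan procedure:
  1. Find the pivot p₀ = point with lowest y (tie → lowest x): (6, -5).
  2. Sort the remaining points by polar angle around p₀.
  3. Walk through sorted points, maintaining a stack; pop the top while the last three entries make a non-left turn (cross product ≤ 0).
  4. Final stack is the convex hull in CCW order: (6, -5), (7, -1), (4, 7), (-7, 7), (-10, 2), (-10, -2).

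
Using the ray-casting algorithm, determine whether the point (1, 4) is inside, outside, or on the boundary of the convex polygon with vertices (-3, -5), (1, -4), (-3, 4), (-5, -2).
The point (1, 4) lies strictly outside the polygon

Cast a horizontal ray to the right from the query point and count how many polygon edges it crosses (each edge strictly once or zero times, handled with the usual half-open convention). 
Parity of crossings → even ⇒ outside.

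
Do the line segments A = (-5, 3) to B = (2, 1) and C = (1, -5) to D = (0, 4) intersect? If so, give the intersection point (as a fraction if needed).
Yes; intersection at (17/61, 91/61) (t = 46/61 on AB, s = 44/61 on CD)

Parametrize AB as A + t(B − A) = (-5 + 7 t, 3 + -2 t) and CD as C + s(D − C) = (1 + -1 s, -5 + 9 s). Solve the linear system for (t, s). Determinant = -61 ≠ 0, so a unique intersection of the containing lines exists. Solution: t = 46/61, s = 44/61 — both in [0, 1], so the segments cross. Intersection point: (17/61, 91/61).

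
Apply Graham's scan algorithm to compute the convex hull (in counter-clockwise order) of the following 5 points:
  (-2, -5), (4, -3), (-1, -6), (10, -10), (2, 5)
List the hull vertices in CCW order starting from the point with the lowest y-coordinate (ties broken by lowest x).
Hull (CCW) = [(10, -10), (2, 5), (-2, -5), (-1, -6)]

Graham scan procedure:
  1. Find the pivot p₀ = point with lowest y (tie → lowest x): (10, -10).
  2. Sort the remaining points by polar angle around p₀.
  3. Walk through sorted points, maintaining a stack; pop the top while the last three entries make a non-left turn (cross product ≤ 0).
  4. Final stack is the convex hull in CCW order: (10, -10), (2, 5), (-2, -5), (-1, -6).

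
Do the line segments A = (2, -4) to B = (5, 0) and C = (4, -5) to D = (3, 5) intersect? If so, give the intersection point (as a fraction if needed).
Yes; intersection at (125/34, -30/17) (t = 19/34 on AB, s = 11/34 on CD)

Parametrize AB as A + t(B − A) = (2 + 3 t, -4 + 4 t) and CD as C + s(D − C) = (4 + -1 s, -5 + 10 s). Solve the linear system for (t, s). Determinant = -34 ≠ 0, so a unique intersection of the containing lines exists. Solution: t = 19/34, s = 11/34 — both in [0, 1], so the segments cross. Intersection point: (125/34, -30/17).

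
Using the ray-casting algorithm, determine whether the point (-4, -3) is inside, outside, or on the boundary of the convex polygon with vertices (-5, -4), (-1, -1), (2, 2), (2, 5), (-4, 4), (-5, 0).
The point (-4, -3) lies strictly inside the polygon

Cast a horizontal ray to the right from the query point and count how many polygon edges it crosses (each edge strictly once or zero times, handled with the usual half-open convention). 
Parity of crossings → odd ⇒ inside.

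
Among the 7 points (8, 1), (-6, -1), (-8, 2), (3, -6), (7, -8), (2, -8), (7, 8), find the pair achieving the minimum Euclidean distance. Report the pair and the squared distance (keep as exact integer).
Pair = ((3, -6), (2, -8)); squared distance = 5

Compute all C(7, 2) = 21 pairwise squared distances (x_i − x_j)² + (y_i − y_j)². The minimum is 5, attained by the pair ((3, -6), (2, -8)).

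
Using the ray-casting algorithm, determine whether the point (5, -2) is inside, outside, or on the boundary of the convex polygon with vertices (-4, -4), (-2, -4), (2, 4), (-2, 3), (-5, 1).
The point (5, -2) lies strictly outside the polygon

Cast a horizontal ray to the right from the query point and count how many polygon edges it crosses (each edge strictly once or zero times, handled with the usual half-open convention). 
Parity of crossings → even ⇒ outside.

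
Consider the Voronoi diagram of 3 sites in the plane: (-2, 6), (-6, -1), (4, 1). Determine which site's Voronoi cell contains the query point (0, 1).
Nearest site = (4, 1)

The Voronoi cell of site s contains exactly those query points closer to s than to any other site. Compute squared distances from q = (0, 1) to each site:
  (4 − 0)² + (1 − 1)² = 16
  (-2 − 0)² + (6 − 1)² = 29
  (-6 − 0)² + (-1 − 1)² = 40
Minimum is attained by (4, 1), so q lies in its Voronoi cell.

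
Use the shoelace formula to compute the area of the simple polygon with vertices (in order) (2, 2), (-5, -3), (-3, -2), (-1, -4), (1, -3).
Area = 15

Shoelace formula: Area = (1/2) |Σ_i (x_i · y_{i+1} − x_{i+1} · y_i)| (indices mod n). Compute each cross term:
  (2)(-3) − (-5)(2) = 4
  (-5)(-2) − (-3)(-3) = 1
  (-3)(-4) − (-1)(-2) = 10
  (-1)(-3) − (1)(-4) = 7
  (1)(2) − (2)(-3) = 8
Sum = 30, so (signed) Area = 30/2 = 15, |Area| = 15.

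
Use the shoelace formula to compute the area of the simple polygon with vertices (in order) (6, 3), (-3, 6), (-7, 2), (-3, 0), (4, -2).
Area = 117/2

Shoelace formula: Area = (1/2) |Σ_i (x_i · y_{i+1} − x_{i+1} · y_i)| (indices mod n). Compute each cross term:
  (6)(6) − (-3)(3) = 45
  (-3)(2) − (-7)(6) = 36
  (-7)(0) − (-3)(2) = 6
  (-3)(-2) − (4)(0) = 6
  (4)(3) − (6)(-2) = 24
Sum = 117, so (signed) Area = 117/2 = 117/2, |Area| = 117/2.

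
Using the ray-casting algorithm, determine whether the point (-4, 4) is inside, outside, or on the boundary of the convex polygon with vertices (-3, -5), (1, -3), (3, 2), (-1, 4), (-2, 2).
The point (-4, 4) lies strictly outside the polygon

Cast a horizontal ray to the right from the query point and count how many polygon edges it crosses (each edge strictly once or zero times, handled with the usual half-open convention). 
Parity of crossings → even ⇒ outside.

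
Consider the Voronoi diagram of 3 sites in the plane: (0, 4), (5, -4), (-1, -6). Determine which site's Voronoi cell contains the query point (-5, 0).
Nearest site = (0, 4)

The Voronoi cell of site s contains exactly those query points closer to s than to any other site. Compute squared distances from q = (-5, 0) to each site:
  (0 − -5)² + (4 − 0)² = 41
  (-1 − -5)² + (-6 − 0)² = 52
  (5 − -5)² + (-4 − 0)² = 116
Minimum is attained by (0, 4), so q lies in its Voronoi cell.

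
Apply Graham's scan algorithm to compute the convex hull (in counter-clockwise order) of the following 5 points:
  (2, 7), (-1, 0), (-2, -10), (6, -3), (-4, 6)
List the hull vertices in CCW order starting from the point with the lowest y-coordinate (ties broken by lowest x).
Hull (CCW) = [(-2, -10), (6, -3), (2, 7), (-4, 6)]

Graham scan procedure:
  1. Find the pivot p₀ = point with lowest y (tie → lowest x): (-2, -10).
  2. Sort the remaining points by polar angle around p₀.
  3. Walk through sorted points, maintaining a stack; pop the top while the last three entries make a non-left turn (cross product ≤ 0).
  4. Final stack is the convex hull in CCW order: (-2, -10), (6, -3), (2, 7), (-4, 6).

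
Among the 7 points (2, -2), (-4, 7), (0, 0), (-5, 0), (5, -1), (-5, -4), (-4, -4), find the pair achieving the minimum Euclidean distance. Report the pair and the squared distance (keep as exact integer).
Pair = ((-5, -4), (-4, -4)); squared distance = 1

Compute all C(7, 2) = 21 pairwise squared distances (x_i − x_j)² + (y_i − y_j)². The minimum is 1, attained by the pair ((-5, -4), (-4, -4)).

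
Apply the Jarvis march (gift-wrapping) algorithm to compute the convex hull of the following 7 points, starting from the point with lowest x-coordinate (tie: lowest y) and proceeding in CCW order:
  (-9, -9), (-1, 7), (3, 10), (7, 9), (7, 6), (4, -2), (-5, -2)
Hull (CCW) = [(-9, -9), (4, -2), (7, 6), (7, 9), (3, 10), (-1, 7)]

Jarvis march: at each step, from the current hull vertex p, select the next vertex q as the point such that every other point lies strictly to the left of (or on) the directed line p → q. (Equivalently: for every other point r, the cross product (q − p) × (r − p) ≥ 0.)
Starting point (lowest x, tie lowest y): (-9, -9). Wrap until returning to start. Resulting hull: (-9, -9), (4, -2), (7, 6), (7, 9), (3, 10), (-1, 7).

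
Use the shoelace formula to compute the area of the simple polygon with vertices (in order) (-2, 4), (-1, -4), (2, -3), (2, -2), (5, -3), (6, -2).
Area = 57/2

Shoelace formula: Area = (1/2) |Σ_i (x_i · y_{i+1} − x_{i+1} · y_i)| (indices mod n). Compute each cross term:
  (-2)(-4) − (-1)(4) = 12
  (-1)(-3) − (2)(-4) = 11
  (2)(-2) − (2)(-3) = 2
  (2)(-3) − (5)(-2) = 4
  (5)(-2) − (6)(-3) = 8
  (6)(4) − (-2)(-2) = 20
Sum = 57, so (signed) Area = 57/2 = 57/2, |Area| = 57/2.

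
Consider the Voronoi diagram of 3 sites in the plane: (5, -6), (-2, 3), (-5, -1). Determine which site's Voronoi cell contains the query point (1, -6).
Nearest site = (5, -6)

The Voronoi cell of site s contains exactly those query points closer to s than to any other site. Compute squared distances from q = (1, -6) to each site:
  (5 − 1)² + (-6 − -6)² = 16
  (-5 − 1)² + (-1 − -6)² = 61
  (-2 − 1)² + (3 − -6)² = 90
Minimum is attained by (5, -6), so q lies in its Voronoi cell.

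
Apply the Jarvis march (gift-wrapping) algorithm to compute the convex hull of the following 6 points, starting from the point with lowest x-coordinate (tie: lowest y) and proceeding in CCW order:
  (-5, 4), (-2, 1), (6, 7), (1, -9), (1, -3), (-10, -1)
Hull (CCW) = [(-10, -1), (1, -9), (6, 7), (-5, 4)]

Jarvis march: at each step, from the current hull vertex p, select the next vertex q as the point such that every other point lies strictly to the left of (or on) the directed line p → q. (Equivalently: for every other point r, the cross product (q − p) × (r − p) ≥ 0.)
Starting point (lowest x, tie lowest y): (-10, -1). Wrap until returning to start. Resulting hull: (-10, -1), (1, -9), (6, 7), (-5, 4).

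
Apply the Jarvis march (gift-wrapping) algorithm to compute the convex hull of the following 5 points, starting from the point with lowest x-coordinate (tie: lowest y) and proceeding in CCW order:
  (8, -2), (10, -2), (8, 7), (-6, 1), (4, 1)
Hull (CCW) = [(-6, 1), (8, -2), (10, -2), (8, 7)]

Jarvis march: at each step, from the current hull vertex p, select the next vertex q as the point such that every other point lies strictly to the left of (or on) the directed line p → q. (Equivalently: for every other point r, the cross product (q − p) × (r − p) ≥ 0.)
Starting point (lowest x, tie lowest y): (-6, 1). Wrap until returning to start. Resulting hull: (-6, 1), (8, -2), (10, -2), (8, 7).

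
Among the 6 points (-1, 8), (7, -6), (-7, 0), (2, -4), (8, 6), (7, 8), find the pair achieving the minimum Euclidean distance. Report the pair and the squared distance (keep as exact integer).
Pair = ((8, 6), (7, 8)); squared distance = 5

Compute all C(6, 2) = 15 pairwise squared distances (x_i − x_j)² + (y_i − y_j)². The minimum is 5, attained by the pair ((8, 6), (7, 8)).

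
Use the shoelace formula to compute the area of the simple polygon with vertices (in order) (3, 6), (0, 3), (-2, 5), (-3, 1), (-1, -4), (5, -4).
Area = 107/2

Shoelace formula: Area = (1/2) |Σ_i (x_i · y_{i+1} − x_{i+1} · y_i)| (indices mod n). Compute each cross term:
  (3)(3) − (0)(6) = 9
  (0)(5) − (-2)(3) = 6
  (-2)(1) − (-3)(5) = 13
  (-3)(-4) − (-1)(1) = 13
  (-1)(-4) − (5)(-4) = 24
  (5)(6) − (3)(-4) = 42
Sum = 107, so (signed) Area = 107/2 = 107/2, |Area| = 107/2.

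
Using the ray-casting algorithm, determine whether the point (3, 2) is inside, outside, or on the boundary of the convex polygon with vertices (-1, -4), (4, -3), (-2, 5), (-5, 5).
The point (3, 2) lies strictly outside the polygon

Cast a horizontal ray to the right from the query point and count how many polygon edges it crosses (each edge strictly once or zero times, handled with the usual half-open convention). 
Parity of crossings → even ⇒ outside.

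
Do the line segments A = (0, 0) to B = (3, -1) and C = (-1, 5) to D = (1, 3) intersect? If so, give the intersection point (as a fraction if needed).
No (intersection of containing lines falls outside at least one segment)

Parametrize and solve: t = 2, s = 7/2. At least one of these is outside [0, 1], so the segments do not intersect.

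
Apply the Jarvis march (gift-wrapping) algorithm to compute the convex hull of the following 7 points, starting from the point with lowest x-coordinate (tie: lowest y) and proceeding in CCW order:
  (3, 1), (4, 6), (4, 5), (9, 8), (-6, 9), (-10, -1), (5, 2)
Hull (CCW) = [(-10, -1), (3, 1), (5, 2), (9, 8), (-6, 9)]

Jarvis march: at each step, from the current hull vertex p, select the next vertex q as the point such that every other point lies strictly to the left of (or on) the directed line p → q. (Equivalently: for every other point r, the cross product (q − p) × (r − p) ≥ 0.)
Starting point (lowest x, tie lowest y): (-10, -1). Wrap until returning to start. Resulting hull: (-10, -1), (3, 1), (5, 2), (9, 8), (-6, 9).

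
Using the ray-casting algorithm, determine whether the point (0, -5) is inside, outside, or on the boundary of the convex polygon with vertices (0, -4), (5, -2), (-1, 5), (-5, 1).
The point (0, -5) lies strictly outside the polygon

Cast a horizontal ray to the right from the query point and count how many polygon edges it crosses (each edge strictly once or zero times, handled with the usual half-open convention). 
Parity of crossings → even ⇒ outside.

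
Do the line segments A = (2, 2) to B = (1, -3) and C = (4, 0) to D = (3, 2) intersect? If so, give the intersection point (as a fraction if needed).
No (intersection of containing lines falls outside at least one segment)

Parametrize and solve: t = -2/7, s = 12/7. At least one of these is outside [0, 1], so the segments do not intersect.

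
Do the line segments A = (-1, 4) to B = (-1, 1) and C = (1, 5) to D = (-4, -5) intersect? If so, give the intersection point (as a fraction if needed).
Yes; intersection at (-1, 1) (t = 1 on AB, s = 2/5 on CD)

Parametrize AB as A + t(B − A) = (-1 + 0 t, 4 + -3 t) and CD as C + s(D − C) = (1 + -5 s, 5 + -10 s). Solve the linear system for (t, s). Determinant = 15 ≠ 0, so a unique intersection of the containing lines exists. Solution: t = 1, s = 2/5 — both in [0, 1], so the segments cross. Intersection point: (-1, 1).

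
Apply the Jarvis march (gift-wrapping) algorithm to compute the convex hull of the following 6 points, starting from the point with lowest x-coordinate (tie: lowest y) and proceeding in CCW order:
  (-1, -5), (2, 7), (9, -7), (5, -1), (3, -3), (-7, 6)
Hull (CCW) = [(-7, 6), (-1, -5), (9, -7), (2, 7)]

Jarvis march: at each step, from the current hull vertex p, select the next vertex q as the point such that every other point lies strictly to the left of (or on) the directed line p → q. (Equivalently: for every other point r, the cross product (q − p) × (r − p) ≥ 0.)
Starting point (lowest x, tie lowest y): (-7, 6). Wrap until returning to start. Resulting hull: (-7, 6), (-1, -5), (9, -7), (2, 7).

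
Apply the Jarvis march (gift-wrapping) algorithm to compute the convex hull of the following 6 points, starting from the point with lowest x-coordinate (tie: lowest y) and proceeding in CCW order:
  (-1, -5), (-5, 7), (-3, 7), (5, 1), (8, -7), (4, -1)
Hull (CCW) = [(-5, 7), (-1, -5), (8, -7), (5, 1), (-3, 7)]

Jarvis march: at each step, from the current hull vertex p, select the next vertex q as the point such that every other point lies strictly to the left of (or on) the directed line p → q. (Equivalently: for every other point r, the cross product (q − p) × (r − p) ≥ 0.)
Starting point (lowest x, tie lowest y): (-5, 7). Wrap until returning to start. Resulting hull: (-5, 7), (-1, -5), (8, -7), (5, 1), (-3, 7).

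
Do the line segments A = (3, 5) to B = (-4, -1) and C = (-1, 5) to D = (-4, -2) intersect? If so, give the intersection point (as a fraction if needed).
Yes; intersection at (-103/31, -13/31) (t = 28/31 on AB, s = 24/31 on CD)

Parametrize AB as A + t(B − A) = (3 + -7 t, 5 + -6 t) and CD as C + s(D − C) = (-1 + -3 s, 5 + -7 s). Solve the linear system for (t, s). Determinant = -31 ≠ 0, so a unique intersection of the containing lines exists. Solution: t = 28/31, s = 24/31 — both in [0, 1], so the segments cross. Intersection point: (-103/31, -13/31).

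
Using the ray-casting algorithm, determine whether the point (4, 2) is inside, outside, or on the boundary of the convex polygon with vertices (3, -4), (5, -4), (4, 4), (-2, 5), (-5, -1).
The point (4, 2) lies strictly inside the polygon

Cast a horizontal ray to the right from the query point and count how many polygon edges it crosses (each edge strictly once or zero times, handled with the usual half-open convention). 
Parity of crossings → odd ⇒ inside.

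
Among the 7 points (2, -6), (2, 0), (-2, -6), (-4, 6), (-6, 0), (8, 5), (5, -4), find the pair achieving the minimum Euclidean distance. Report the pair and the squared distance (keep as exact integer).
Pair = ((2, -6), (5, -4)); squared distance = 13

Compute all C(7, 2) = 21 pairwise squared distances (x_i − x_j)² + (y_i − y_j)². The minimum is 13, attained by the pair ((2, -6), (5, -4)).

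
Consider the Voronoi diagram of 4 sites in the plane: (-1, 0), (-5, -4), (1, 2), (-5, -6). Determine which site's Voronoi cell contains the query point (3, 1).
Nearest site = (1, 2)

The Voronoi cell of site s contains exactly those query points closer to s than to any other site. Compute squared distances from q = (3, 1) to each site:
  (1 − 3)² + (2 − 1)² = 5
  (-1 − 3)² + (0 − 1)² = 17
  (-5 − 3)² + (-4 − 1)² = 89
  (-5 − 3)² + (-6 − 1)² = 113
Minimum is attained by (1, 2), so q lies in its Voronoi cell.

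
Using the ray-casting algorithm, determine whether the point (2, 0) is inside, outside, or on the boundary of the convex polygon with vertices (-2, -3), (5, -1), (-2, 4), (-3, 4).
The point (2, 0) lies strictly inside the polygon

Cast a horizontal ray to the right from the query point and count how many polygon edges it crosses (each edge strictly once or zero times, handled with the usual half-open convention). 
Parity of crossings → odd ⇒ inside.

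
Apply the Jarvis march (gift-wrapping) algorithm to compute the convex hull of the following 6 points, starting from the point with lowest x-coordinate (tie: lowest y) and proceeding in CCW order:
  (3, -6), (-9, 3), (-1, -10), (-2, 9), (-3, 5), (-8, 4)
Hull (CCW) = [(-9, 3), (-1, -10), (3, -6), (-2, 9), (-8, 4)]

Jarvis march: at each step, from the current hull vertex p, select the next vertex q as the point such that every other point lies strictly to the left of (or on) the directed line p → q. (Equivalently: for every other point r, the cross product (q − p) × (r − p) ≥ 0.)
Starting point (lowest x, tie lowest y): (-9, 3). Wrap until returning to start. Resulting hull: (-9, 3), (-1, -10), (3, -6), (-2, 9), (-8, 4).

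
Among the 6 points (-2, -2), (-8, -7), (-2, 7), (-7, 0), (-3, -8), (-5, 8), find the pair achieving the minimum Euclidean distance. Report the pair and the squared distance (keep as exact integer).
Pair = ((-2, 7), (-5, 8)); squared distance = 10

Compute all C(6, 2) = 15 pairwise squared distances (x_i − x_j)² + (y_i − y_j)². The minimum is 10, attained by the pair ((-2, 7), (-5, 8)).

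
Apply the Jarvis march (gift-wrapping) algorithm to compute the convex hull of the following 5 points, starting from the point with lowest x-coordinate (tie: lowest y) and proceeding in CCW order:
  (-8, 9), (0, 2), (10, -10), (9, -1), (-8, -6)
Hull (CCW) = [(-8, -6), (10, -10), (9, -1), (-8, 9)]

Jarvis march: at each step, from the current hull vertex p, select the next vertex q as the point such that every other point lies strictly to the left of (or on) the directed line p → q. (Equivalently: for every other point r, the cross product (q − p) × (r − p) ≥ 0.)
Starting point (lowest x, tie lowest y): (-8, -6). Wrap until returning to start. Resulting hull: (-8, -6), (10, -10), (9, -1), (-8, 9).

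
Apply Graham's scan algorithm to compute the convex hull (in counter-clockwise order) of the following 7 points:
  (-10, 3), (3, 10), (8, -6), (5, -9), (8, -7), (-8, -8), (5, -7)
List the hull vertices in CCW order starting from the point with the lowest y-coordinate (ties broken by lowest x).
Hull (CCW) = [(5, -9), (8, -7), (8, -6), (3, 10), (-10, 3), (-8, -8)]

Graham scan procedure:
  1. Find the pivot p₀ = point with lowest y (tie → lowest x): (5, -9).
  2. Sort the remaining points by polar angle around p₀.
  3. Walk through sorted points, maintaining a stack; pop the top while the last three entries make a non-left turn (cross product ≤ 0).
  4. Final stack is the convex hull in CCW order: (5, -9), (8, -7), (8, -6), (3, 10), (-10, 3), (-8, -8).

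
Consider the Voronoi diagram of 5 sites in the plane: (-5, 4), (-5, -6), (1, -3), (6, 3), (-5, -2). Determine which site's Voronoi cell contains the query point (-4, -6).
Nearest site = (-5, -6)

The Voronoi cell of site s contains exactly those query points closer to s than to any other site. Compute squared distances from q = (-4, -6) to each site:
  (-5 − -4)² + (-6 − -6)² = 1
  (-5 − -4)² + (-2 − -6)² = 17
  (1 − -4)² + (-3 − -6)² = 34
  (-5 − -4)² + (4 − -6)² = 101
  (6 − -4)² + (3 − -6)² = 181
Minimum is attained by (-5, -6), so q lies in its Voronoi cell.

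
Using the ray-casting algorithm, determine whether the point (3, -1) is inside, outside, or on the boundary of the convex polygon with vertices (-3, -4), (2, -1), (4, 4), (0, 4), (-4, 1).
The point (3, -1) lies strictly outside the polygon

Cast a horizontal ray to the right from the query point and count how many polygon edges it crosses (each edge strictly once or zero times, handled with the usual half-open convention). 
Parity of crossings → even ⇒ outside.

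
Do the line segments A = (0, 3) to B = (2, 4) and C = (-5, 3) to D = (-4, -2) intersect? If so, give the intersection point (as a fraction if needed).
No (intersection of containing lines falls outside at least one segment)

Parametrize and solve: t = -25/11, s = 5/11. At least one of these is outside [0, 1], so the segments do not intersect.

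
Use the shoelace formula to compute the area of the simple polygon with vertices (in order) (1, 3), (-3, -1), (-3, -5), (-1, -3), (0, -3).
Area = 15

Shoelace formula: Area = (1/2) |Σ_i (x_i · y_{i+1} − x_{i+1} · y_i)| (indices mod n). Compute each cross term:
  (1)(-1) − (-3)(3) = 8
  (-3)(-5) − (-3)(-1) = 12
  (-3)(-3) − (-1)(-5) = 4
  (-1)(-3) − (0)(-3) = 3
  (0)(3) − (1)(-3) = 3
Sum = 30, so (signed) Area = 30/2 = 15, |Area| = 15.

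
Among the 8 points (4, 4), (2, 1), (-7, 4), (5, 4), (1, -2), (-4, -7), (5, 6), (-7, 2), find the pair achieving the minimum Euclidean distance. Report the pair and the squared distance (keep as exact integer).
Pair = ((4, 4), (5, 4)); squared distance = 1

Compute all C(8, 2) = 28 pairwise squared distances (x_i − x_j)² + (y_i − y_j)². The minimum is 1, attained by the pair ((4, 4), (5, 4)).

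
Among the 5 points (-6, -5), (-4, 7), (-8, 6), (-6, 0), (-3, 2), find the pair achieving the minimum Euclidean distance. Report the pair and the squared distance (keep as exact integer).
Pair = ((-6, 0), (-3, 2)); squared distance = 13

Compute all C(5, 2) = 10 pairwise squared distances (x_i − x_j)² + (y_i − y_j)². The minimum is 13, attained by the pair ((-6, 0), (-3, 2)).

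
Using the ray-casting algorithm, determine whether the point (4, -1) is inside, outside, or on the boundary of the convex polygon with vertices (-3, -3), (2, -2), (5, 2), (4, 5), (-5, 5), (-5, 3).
The point (4, -1) lies strictly outside the polygon

Cast a horizontal ray to the right from the query point and count how many polygon edges it crosses (each edge strictly once or zero times, handled with the usual half-open convention). 
Parity of crossings → even ⇒ outside.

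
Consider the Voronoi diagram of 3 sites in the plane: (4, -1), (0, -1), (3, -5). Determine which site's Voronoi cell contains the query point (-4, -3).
Nearest site = (0, -1)

The Voronoi cell of site s contains exactly those query points closer to s than to any other site. Compute squared distances from q = (-4, -3) to each site:
  (0 − -4)² + (-1 − -3)² = 20
  (3 − -4)² + (-5 − -3)² = 53
  (4 − -4)² + (-1 − -3)² = 68
Minimum is attained by (0, -1), so q lies in its Voronoi cell.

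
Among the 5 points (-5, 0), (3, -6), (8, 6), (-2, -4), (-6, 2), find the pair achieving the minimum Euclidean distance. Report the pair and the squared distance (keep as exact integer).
Pair = ((-5, 0), (-6, 2)); squared distance = 5

Compute all C(5, 2) = 10 pairwise squared distances (x_i − x_j)² + (y_i − y_j)². The minimum is 5, attained by the pair ((-5, 0), (-6, 2)).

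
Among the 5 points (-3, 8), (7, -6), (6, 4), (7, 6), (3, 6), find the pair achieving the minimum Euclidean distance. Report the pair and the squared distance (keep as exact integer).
Pair = ((6, 4), (7, 6)); squared distance = 5

Compute all C(5, 2) = 10 pairwise squared distances (x_i − x_j)² + (y_i − y_j)². The minimum is 5, attained by the pair ((6, 4), (7, 6)).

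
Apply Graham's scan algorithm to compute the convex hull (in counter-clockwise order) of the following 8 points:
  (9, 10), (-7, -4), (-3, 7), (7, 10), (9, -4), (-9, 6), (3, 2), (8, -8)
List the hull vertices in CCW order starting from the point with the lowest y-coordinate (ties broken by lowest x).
Hull (CCW) = [(8, -8), (9, -4), (9, 10), (7, 10), (-9, 6), (-7, -4)]

Graham scan procedure:
  1. Find the pivot p₀ = point with lowest y (tie → lowest x): (8, -8).
  2. Sort the remaining points by polar angle around p₀.
  3. Walk through sorted points, maintaining a stack; pop the top while the last three entries make a non-left turn (cross product ≤ 0).
  4. Final stack is the convex hull in CCW order: (8, -8), (9, -4), (9, 10), (7, 10), (-9, 6), (-7, -4).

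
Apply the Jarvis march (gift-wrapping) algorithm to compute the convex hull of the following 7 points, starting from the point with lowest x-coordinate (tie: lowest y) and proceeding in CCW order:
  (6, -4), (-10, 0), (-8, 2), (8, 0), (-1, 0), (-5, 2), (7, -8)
Hull (CCW) = [(-10, 0), (7, -8), (8, 0), (-5, 2), (-8, 2)]

Jarvis march: at each step, from the current hull vertex p, select the next vertex q as the point such that every other point lies strictly to the left of (or on) the directed line p → q. (Equivalently: for every other point r, the cross product (q − p) × (r − p) ≥ 0.)
Starting point (lowest x, tie lowest y): (-10, 0). Wrap until returning to start. Resulting hull: (-10, 0), (7, -8), (8, 0), (-5, 2), (-8, 2).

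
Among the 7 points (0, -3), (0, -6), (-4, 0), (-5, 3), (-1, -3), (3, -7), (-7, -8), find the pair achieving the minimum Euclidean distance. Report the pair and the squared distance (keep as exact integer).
Pair = ((0, -3), (-1, -3)); squared distance = 1

Compute all C(7, 2) = 21 pairwise squared distances (x_i − x_j)² + (y_i − y_j)². The minimum is 1, attained by the pair ((0, -3), (-1, -3)).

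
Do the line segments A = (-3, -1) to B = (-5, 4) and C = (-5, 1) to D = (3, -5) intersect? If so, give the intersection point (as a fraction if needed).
Yes; intersection at (-23/7, -2/7) (t = 1/7 on AB, s = 3/14 on CD)

Parametrize AB as A + t(B − A) = (-3 + -2 t, -1 + 5 t) and CD as C + s(D − C) = (-5 + 8 s, 1 + -6 s). Solve the linear system for (t, s). Determinant = 28 ≠ 0, so a unique intersection of the containing lines exists. Solution: t = 1/7, s = 3/14 — both in [0, 1], so the segments cross. Intersection point: (-23/7, -2/7).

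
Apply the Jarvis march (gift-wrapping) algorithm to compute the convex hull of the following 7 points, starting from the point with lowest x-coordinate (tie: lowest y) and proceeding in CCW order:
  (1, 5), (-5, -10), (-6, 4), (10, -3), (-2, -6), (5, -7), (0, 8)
Hull (CCW) = [(-6, 4), (-5, -10), (5, -7), (10, -3), (0, 8)]

Jarvis march: at each step, from the current hull vertex p, select the next vertex q as the point such that every other point lies strictly to the left of (or on) the directed line p → q. (Equivalently: for every other point r, the cross product (q − p) × (r − p) ≥ 0.)
Starting point (lowest x, tie lowest y): (-6, 4). Wrap until returning to start. Resulting hull: (-6, 4), (-5, -10), (5, -7), (10, -3), (0, 8).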